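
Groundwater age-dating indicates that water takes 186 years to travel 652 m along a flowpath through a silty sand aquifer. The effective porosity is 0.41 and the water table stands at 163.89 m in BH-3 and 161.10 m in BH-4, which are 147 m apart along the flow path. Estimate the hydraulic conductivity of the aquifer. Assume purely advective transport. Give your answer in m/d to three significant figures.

0.207 m/d

Hydraulic gradient i = (163.89 − 161.10) / 147 = 2.79 / 147 = 0.01898
t = 186 years = 67890 d
v = L / t = 652 / 67890 = 0.009604 m/d
K = v · n / i = 0.009604 × 0.41 / 0.01898 = 0.207 m/d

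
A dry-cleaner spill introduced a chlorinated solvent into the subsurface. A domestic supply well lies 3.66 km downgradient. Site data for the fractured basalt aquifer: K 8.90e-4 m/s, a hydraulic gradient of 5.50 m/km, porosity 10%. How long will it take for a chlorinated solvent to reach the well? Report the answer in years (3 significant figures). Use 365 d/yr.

2.37 years

K = 8.90e-4 m/s × 86400 s/d = 76.90 m/d
Darcy flux q = K·i = 76.90 × 0.0055 = 0.4229 m/d
Seepage velocity v = q / n = 0.4229 / 0.10 = 4.229 m/d
L = 3.66 km = 3660 m
t = L / v = 3660 / 4.229 = 865.4 d
   = 865.4 / 365 = 2.37 yr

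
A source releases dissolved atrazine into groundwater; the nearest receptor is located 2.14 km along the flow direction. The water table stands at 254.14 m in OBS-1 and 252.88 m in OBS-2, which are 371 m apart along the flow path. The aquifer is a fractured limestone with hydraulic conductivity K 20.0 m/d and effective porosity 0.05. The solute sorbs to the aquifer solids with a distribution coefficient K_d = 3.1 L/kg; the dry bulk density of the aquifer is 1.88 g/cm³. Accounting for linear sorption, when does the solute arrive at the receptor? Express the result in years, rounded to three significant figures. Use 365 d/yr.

Hydraulic gradient i = (254.14 − 252.88) / 371 = 1.26 / 371 = 0.003396
q = Ki = 20.0 × 0.003396 = 0.06792 m/d
Average linear velocity = 0.06792 / 0.05 = 1.358 m/d
Retardation R = 1 + ρ_b·K_d/n = 1 + 1.88×3.1/0.05 = 117.6
Contaminant velocity v_c = v/R = 1.358/117.6 = 0.01156 m/d
L = 2.14 km = 2140 m
t = L/v_c = 2140/0.01156 = 185200 d
   = 185200/365 = 507 yr

507 years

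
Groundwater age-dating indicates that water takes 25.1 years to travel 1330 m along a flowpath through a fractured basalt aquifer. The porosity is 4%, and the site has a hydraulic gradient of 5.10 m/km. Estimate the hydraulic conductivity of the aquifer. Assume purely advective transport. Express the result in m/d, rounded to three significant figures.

t = 25.1 years = 9162 d
v = L / t = 1330 / 9162 = 0.1452 m/d
K = v · n / i = 0.1452 × 0.04 / 0.0051 = 1.14 m/d

1.14 m/d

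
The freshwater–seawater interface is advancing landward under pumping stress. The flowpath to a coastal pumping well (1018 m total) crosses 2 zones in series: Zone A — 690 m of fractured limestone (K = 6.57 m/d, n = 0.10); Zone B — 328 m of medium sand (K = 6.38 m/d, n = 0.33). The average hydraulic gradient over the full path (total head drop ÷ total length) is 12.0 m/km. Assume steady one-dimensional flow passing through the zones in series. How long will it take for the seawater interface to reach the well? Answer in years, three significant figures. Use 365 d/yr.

Continuity: the same q passes through each zone, so ΔH = q·Σ(L_j/K_j) — the zones act as resistances in series.
Σ(L/K) = 690/6.57 + 328/6.38 = 105.0 + 51.41 = 156.4 d
K_eq = L_total / Σ(L/K) = 1018 / 156.4 = 6.508 m/d
q = K_eq · i = 6.508 × 0.012 = 0.07809 m/d (same in every zone)
Zone A: v = q/n = 0.07809/0.10 = 0.7809 m/d → t_A = 690/0.7809 = 883.6 d
Zone B: v = q/n = 0.07809/0.33 = 0.2366 m/d → t_B = 328/0.2366 = 1386 d
Total t = 883.6 + 1386 = 2270 d
   = 2270 / 365 = 6.22 yr

6.22 years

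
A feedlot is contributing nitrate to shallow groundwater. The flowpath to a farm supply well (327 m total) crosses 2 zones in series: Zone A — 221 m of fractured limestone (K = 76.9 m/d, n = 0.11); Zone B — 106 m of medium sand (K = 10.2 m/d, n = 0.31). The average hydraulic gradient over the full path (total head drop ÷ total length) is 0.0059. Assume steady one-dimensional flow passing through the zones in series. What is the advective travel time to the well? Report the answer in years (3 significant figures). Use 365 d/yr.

Steady 1-D flow in series ⇒ the Darcy flux q is identical in every zone and the zone head losses add (resistances L/K in series).
Σ(L/K) = 221/76.9 + 106/10.2 = 2.874 + 10.39 = 13.27 d
K_eq = L_total / Σ(L/K) = 327 / 13.27 = 24.65 m/d
q = K_eq · i = 24.65 × 0.0059 = 0.1454 m/d (same in every zone)
Zone A: v = q/n = 0.1454/0.11 = 1.322 m/d → t_A = 221/1.322 = 167.2 d
Zone B: v = q/n = 0.1454/0.31 = 0.4691 m/d → t_B = 106/0.4691 = 225.9 d
Total t = 167.2 + 225.9 = 393.1 d
   = 393.1 / 365 = 1.08 yr

1.08 years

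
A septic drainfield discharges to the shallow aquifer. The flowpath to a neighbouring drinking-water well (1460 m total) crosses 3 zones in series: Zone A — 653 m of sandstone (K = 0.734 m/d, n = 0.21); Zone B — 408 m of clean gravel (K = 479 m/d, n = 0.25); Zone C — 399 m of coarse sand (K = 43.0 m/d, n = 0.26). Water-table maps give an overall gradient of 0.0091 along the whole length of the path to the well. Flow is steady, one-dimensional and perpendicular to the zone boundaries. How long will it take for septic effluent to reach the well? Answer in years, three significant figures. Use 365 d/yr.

63.6 years

Steady 1-D flow in series ⇒ the Darcy flux q is identical in every zone and the zone head losses add (resistances L/K in series).
Σ(L/K) = 653/0.734 + 408/479 + 399/43.0 = 889.6 + 0.8518 + 9.279 = 899.8 d
K_eq = L_total / Σ(L/K) = 1460 / 899.8 = 1.623 m/d
q = K_eq · i = 1.623 × 0.0091 = 0.01477 m/d (same in every zone)
Zone A: v = q/n = 0.01477/0.21 = 0.07031 m/d → t_A = 653/0.07031 = 9287 d
Zone B: v = q/n = 0.01477/0.25 = 0.05906 m/d → t_B = 408/0.05906 = 6908 d
Zone C: v = q/n = 0.01477/0.26 = 0.05679 m/d → t_C = 399/0.05679 = 7026 d
Total t = 9287 + 6908 + 7026 = 23220 d
   = 23220 / 365 = 63.6 yr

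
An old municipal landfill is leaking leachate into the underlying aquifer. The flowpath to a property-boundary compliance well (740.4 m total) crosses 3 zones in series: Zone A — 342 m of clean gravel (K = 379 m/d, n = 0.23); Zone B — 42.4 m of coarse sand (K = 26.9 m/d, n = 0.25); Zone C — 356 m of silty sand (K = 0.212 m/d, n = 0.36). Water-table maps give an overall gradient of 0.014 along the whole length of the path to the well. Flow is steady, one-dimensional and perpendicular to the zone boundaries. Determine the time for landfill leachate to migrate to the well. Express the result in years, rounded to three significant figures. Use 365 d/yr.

Continuity: the same q passes through each zone, so ΔH = q·Σ(L_j/K_j) — the zones act as resistances in series.
Σ(L/K) = 342/379 + 42.4/26.9 + 356/0.212 = 0.9024 + 1.576 + 1679 = 1682 d
K_eq = L_total / Σ(L/K) = 740.4 / 1682 = 0.4403 m/d
q = K_eq · i = 0.4403 × 0.014 = 0.006164 m/d (same in every zone)
Zone A: v = q/n = 0.006164/0.23 = 0.02680 m/d → t_A = 342/0.02680 = 12760 d
Zone B: v = q/n = 0.006164/0.25 = 0.02465 m/d → t_B = 42.4/0.02465 = 1720 d
Zone C: v = q/n = 0.006164/0.36 = 0.01712 m/d → t_C = 356/0.01712 = 20790 d
Total t = 12760 + 1720 + 20790 = 35270 d
   = 35270 / 365 = 96.6 yr

96.6 years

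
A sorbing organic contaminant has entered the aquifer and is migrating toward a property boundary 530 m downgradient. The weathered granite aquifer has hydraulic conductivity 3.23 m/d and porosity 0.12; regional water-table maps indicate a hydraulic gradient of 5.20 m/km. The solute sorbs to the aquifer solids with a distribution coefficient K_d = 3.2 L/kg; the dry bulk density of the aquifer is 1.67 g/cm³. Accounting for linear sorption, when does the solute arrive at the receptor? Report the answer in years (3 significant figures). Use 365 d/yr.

472 years

Darcy flux q = K·i = 3.23 × 0.0052 = 0.01680 m/d
Average linear velocity = 0.01680 / 0.12 = 0.1400 m/d
Retardation R = 1 + ρ_b·K_d/n = 1 + 1.67×3.2/0.12 = 45.53
Contaminant velocity v_c = v/R = 0.1400/45.53 = 0.003074 m/d
t = L/v_c = 530/0.003074 = 172400 d
   = 172400/365 = 472 yr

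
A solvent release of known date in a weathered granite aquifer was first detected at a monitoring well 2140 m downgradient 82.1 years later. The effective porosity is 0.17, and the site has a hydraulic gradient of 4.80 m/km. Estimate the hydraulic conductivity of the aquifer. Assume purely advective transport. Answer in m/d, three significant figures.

2.53 m/d

t = 82.1 years = 29970 d
v = L / t = 2140 / 29970 = 0.07141 m/d
K = v · n / i = 0.07141 × 0.17 / 0.0048 = 2.53 m/d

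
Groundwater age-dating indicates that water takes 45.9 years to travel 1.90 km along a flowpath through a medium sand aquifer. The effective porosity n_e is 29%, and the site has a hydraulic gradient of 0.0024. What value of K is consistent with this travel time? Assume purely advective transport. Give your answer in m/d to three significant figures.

t = 45.9 years = 16750 d
L = 1.90 km = 1900 m
v = L / t = 1900 / 16750 = 0.1134 m/d
K = v · n / i = 0.1134 × 0.29 / 0.0024 = 13.7 m/d

13.7 m/d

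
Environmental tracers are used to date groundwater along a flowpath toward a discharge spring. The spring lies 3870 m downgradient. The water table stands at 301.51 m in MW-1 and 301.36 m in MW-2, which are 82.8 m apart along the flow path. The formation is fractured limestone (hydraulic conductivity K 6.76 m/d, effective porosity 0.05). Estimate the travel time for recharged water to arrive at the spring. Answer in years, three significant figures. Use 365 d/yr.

Hydraulic gradient i = (301.51 − 301.36) / 82.8 = 0.15 / 82.8 = 0.001812
q = Ki = 6.76 × 0.001812 = 0.01225 m/d
v = Ki/n = 6.76·0.001812/0.05 = 0.2449 m/d
t = L / v = 3870 / 0.2449 = 15800 d
   = 15800 / 365 = 43.3 yr

43.3 years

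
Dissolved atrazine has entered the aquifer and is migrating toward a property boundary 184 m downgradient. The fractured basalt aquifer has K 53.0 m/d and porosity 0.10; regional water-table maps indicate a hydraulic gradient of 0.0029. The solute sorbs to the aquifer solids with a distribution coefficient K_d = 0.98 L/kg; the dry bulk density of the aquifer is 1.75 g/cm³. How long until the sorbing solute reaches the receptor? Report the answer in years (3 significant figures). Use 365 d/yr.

5.95 years

Darcy flux q = K·i = 53.0 × 0.0029 = 0.1537 m/d
Seepage velocity v = q / n = 0.1537 / 0.10 = 1.537 m/d
Retardation R = 1 + ρ_b·K_d/n = 1 + 1.75×0.98/0.10 = 18.15
Contaminant velocity v_c = v/R = 1.537/18.15 = 0.08468 m/d
t = L/v_c = 184/0.08468 = 2173 d
   = 2173/365 = 5.95 yr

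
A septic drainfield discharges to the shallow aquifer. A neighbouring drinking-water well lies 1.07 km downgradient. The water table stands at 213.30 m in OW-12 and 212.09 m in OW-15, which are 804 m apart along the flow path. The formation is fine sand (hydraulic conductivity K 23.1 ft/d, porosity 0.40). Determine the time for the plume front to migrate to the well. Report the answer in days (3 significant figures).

40400 days

Hydraulic gradient i = (213.30 − 212.09) / 804 = 1.21 / 804 = 0.001505
K = 23.1 ft/d × 0.3048 = 7.041 m/d
Darcy flux q = K·i = 7.041 × 0.001505 = 0.01060 m/d
Average linear velocity = 0.01060 / 0.40 = 0.02649 m/d
L = 1.07 km = 1070 m
t = L / v = 1070 / 0.02649 = 40390 d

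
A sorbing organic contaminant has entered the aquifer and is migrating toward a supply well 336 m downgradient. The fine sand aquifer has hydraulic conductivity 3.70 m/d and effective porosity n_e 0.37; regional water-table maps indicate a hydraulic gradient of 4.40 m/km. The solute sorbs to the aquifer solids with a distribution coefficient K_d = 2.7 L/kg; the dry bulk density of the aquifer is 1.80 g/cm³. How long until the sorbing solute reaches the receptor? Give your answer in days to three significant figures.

Specific discharge q = 3.70 × 0.0044 = 0.01628 m/d
Average linear velocity = 0.01628 / 0.37 = 0.04400 m/d
Retardation R = 1 + ρ_b·K_d/n = 1 + 1.80×2.7/0.37 = 14.14
Contaminant velocity v_c = v/R = 0.04400/14.14 = 0.003113 m/d
t = L/v_c = 336/0.003113 = 107900 d

108000 days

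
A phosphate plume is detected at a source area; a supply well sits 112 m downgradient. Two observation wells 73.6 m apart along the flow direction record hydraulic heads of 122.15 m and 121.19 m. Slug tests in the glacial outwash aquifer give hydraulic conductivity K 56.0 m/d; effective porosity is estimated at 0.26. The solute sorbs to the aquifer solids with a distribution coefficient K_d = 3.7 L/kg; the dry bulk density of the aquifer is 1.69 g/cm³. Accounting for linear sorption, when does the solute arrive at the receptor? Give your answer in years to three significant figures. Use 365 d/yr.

Hydraulic gradient i = (122.15 − 121.19) / 73.6 = 0.96 / 73.6 = 0.01304
q = Ki = 56.0 × 0.01304 = 0.7304 m/d
Average linear velocity = 0.7304 / 0.26 = 2.809 m/d
Retardation R = 1 + ρ_b·K_d/n = 1 + 1.69×3.7/0.26 = 25.05
Contaminant velocity v_c = v/R = 2.809/25.05 = 0.1122 m/d
t = L/v_c = 112/0.1122 = 998.7 d
   = 998.7/365 = 2.74 yr

2.74 years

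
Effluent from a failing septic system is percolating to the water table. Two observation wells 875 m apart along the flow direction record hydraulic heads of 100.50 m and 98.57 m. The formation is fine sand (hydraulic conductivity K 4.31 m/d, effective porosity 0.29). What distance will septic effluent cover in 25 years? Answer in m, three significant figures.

299 m

Hydraulic gradient i = (100.50 − 98.57) / 875 = 1.93 / 875 = 0.002206
Darcy flux q = K·i = 4.31 × 0.002206 = 0.009507 m/d
Seepage velocity v = q / n = 0.009507 / 0.29 = 0.03278 m/d
T = 25 yr × 365 = 9125 d
L = v × T = 0.03278 × 9125 = 299.1 m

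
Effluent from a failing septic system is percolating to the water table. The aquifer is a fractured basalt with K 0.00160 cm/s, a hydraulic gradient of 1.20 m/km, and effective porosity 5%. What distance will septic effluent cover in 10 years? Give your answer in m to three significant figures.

121 m

K = 0.00160 cm/s × 864 = 1.382 m/d
Darcy flux q = K·i = 1.382 × 0.0012 = 0.001659 m/d
v_s = q/n_e = 0.001659/0.05 = 0.03318 m/d
T = 10 yr × 365 = 3650 d
L = v × T = 0.03318 × 3650 = 121.1 m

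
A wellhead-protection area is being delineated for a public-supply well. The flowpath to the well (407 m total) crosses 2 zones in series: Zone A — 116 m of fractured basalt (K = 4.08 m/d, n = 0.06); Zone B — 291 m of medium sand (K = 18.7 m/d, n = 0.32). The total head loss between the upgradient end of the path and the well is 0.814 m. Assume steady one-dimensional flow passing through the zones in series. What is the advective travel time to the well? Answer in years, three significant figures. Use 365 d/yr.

14.8 years

Continuity: the same q passes through each zone, so ΔH = q·Σ(L_j/K_j) — the zones act as resistances in series.
Σ(L/K) = 116/4.08 + 291/18.7 = 28.43 + 15.56 = 43.99 d
q = ΔH / Σ(L/K) = 0.814 / 43.99 = 0.01850 m/d (same in every zone)
Zone A: v = q/n = 0.01850/0.06 = 0.3084 m/d → t_A = 116/0.3084 = 376.2 d
Zone B: v = q/n = 0.01850/0.32 = 0.05782 m/d → t_B = 291/0.05782 = 5033 d
Total t = 376.2 + 5033 = 5409 d
   = 5409 / 365 = 14.8 yr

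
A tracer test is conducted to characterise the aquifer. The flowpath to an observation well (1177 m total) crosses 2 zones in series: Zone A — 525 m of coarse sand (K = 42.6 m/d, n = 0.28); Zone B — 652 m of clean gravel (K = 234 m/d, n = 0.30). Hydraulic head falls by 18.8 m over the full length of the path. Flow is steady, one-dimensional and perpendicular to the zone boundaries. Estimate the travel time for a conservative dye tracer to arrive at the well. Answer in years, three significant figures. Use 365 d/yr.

Steady 1-D flow in series ⇒ the Darcy flux q is identical in every zone and the zone head losses add (resistances L/K in series).
Σ(L/K) = 525/42.6 + 652/234 = 12.32 + 2.786 = 15.11 d
q = ΔH / Σ(L/K) = 18.8 / 15.11 = 1.244 m/d (same in every zone)
Zone A: v = q/n = 1.244/0.28 = 4.444 m/d → t_A = 525/4.444 = 118.1 d
Zone B: v = q/n = 1.244/0.30 = 4.147 m/d → t_B = 652/4.147 = 157.2 d
Total t = 118.1 + 157.2 = 275.4 d
   = 275.4 / 365 = 0.754 yr

0.754 years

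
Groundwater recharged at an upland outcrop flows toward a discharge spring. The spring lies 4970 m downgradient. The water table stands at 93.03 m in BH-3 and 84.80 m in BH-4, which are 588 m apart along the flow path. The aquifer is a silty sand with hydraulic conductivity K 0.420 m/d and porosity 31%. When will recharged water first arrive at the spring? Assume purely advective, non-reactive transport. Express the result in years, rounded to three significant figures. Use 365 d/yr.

Hydraulic gradient i = (93.03 − 84.80) / 588 = 8.23 / 588 = 0.01400
Darcy flux q = K·i = 0.420 × 0.01400 = 0.005879 m/d
Seepage velocity v = q / n = 0.005879 / 0.31 = 0.01896 m/d
t = L / v = 4970 / 0.01896 = 262100 d
   = 262100 / 365 = 718 yr

718 years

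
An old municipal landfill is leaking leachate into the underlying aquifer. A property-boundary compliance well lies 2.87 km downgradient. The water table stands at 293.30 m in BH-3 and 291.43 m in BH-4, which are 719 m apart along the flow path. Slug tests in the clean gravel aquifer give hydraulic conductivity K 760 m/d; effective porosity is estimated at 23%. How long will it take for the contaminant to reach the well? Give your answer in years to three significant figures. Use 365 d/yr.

Hydraulic gradient i = (293.30 − 291.43) / 719 = 1.87 / 719 = 0.002601
Darcy flux q = K·i = 760 × 0.002601 = 1.977 m/d
v = Ki/n = 760·0.002601/0.23 = 8.594 m/d
L = 2.87 km = 2870 m
t = L / v = 2870 / 8.594 = 334.0 d
   = 334.0 / 365 = 0.915 yr

0.915 years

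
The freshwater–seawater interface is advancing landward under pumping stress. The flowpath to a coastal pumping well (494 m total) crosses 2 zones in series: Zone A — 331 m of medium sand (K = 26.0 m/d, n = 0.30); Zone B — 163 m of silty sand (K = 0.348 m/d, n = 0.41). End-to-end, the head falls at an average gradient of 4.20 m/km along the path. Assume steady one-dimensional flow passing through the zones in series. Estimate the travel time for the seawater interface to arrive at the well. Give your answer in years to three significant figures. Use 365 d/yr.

Steady 1-D flow in series ⇒ the Darcy flux q is identical in every zone and the zone head losses add (resistances L/K in series).
Σ(L/K) = 331/26.0 + 163/0.348 = 12.73 + 468.4 = 481.1 d
K_eq = L_total / Σ(L/K) = 494 / 481.1 = 1.027 m/d
q = K_eq · i = 1.027 × 0.0042 = 0.004312 m/d (same in every zone)
Zone A: v = q/n = 0.004312/0.30 = 0.01437 m/d → t_A = 331/0.01437 = 23030 d
Zone B: v = q/n = 0.004312/0.41 = 0.01052 m/d → t_B = 163/0.01052 = 15500 d
Total t = 23030 + 15500 = 38520 d
   = 38520 / 365 = 106 yr

106 years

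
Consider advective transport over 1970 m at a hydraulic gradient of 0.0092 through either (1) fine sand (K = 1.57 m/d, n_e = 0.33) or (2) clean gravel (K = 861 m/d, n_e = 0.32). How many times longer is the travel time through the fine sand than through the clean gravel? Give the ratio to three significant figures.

Unit 1 (fine sand): v = 1.57×0.0092/0.33 = 0.04377 m/d, t = 1970/0.04377 = 45010 d
Unit 2 (clean gravel): v = 861×0.0092/0.32 = 24.75 m/d, t = 1970/24.75 = 79.58 d
t(fine sand) / t(clean gravel) = 45010/79.58 = 566

566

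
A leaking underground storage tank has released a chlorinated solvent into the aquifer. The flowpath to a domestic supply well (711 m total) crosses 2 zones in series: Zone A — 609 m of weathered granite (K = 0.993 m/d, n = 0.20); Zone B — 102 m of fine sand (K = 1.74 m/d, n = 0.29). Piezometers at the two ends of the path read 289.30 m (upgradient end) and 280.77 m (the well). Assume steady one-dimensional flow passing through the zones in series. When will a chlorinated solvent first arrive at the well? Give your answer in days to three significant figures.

11900 days

Total head drop ΔH = 289.30 − 280.77 = 8.53 m
Steady 1-D flow in series ⇒ the Darcy flux q is identical in every zone and the zone head losses add (resistances L/K in series).
Σ(L/K) = 609/0.993 + 102/1.74 = 613.3 + 58.62 = 671.9 d
q = ΔH / Σ(L/K) = 8.53 / 671.9 = 0.01270 m/d (same in every zone)
Zone A: v = q/n = 0.01270/0.20 = 0.06348 m/d → t_A = 609/0.06348 = 9594 d
Zone B: v = q/n = 0.01270/0.29 = 0.04378 m/d → t_B = 102/0.04378 = 2330 d
Total t = 9594 + 2330 = 11920 d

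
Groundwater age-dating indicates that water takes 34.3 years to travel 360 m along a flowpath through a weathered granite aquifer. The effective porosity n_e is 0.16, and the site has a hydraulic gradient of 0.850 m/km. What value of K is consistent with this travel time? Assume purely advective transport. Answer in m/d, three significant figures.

t = 34.3 years = 12520 d
v = L / t = 360 / 12520 = 0.02876 m/d
K = v · n / i = 0.02876 × 0.16 / 8.5e-4 = 5.41 m/d

5.41 m/d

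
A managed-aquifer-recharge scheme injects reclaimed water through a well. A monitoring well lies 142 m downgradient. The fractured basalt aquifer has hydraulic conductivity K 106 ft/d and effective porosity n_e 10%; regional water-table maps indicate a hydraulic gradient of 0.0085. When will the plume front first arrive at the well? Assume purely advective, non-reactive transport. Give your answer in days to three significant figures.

51.7 days

K = 106 ft/d × 0.3048 = 32.31 m/d
q = Ki = 32.31 × 0.0085 = 0.2746 m/d
Average linear velocity = 0.2746 / 0.10 = 2.746 m/d
t = L / v = 142 / 2.746 = 51.71 d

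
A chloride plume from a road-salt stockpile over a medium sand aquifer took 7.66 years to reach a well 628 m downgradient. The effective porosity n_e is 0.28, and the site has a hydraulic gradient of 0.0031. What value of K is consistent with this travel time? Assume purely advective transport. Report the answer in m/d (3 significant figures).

t = 7.66 years = 2796 d
v = L / t = 628 / 2796 = 0.2246 m/d
K = v · n / i = 0.2246 × 0.28 / 0.0031 = 20.3 m/d

20.3 m/d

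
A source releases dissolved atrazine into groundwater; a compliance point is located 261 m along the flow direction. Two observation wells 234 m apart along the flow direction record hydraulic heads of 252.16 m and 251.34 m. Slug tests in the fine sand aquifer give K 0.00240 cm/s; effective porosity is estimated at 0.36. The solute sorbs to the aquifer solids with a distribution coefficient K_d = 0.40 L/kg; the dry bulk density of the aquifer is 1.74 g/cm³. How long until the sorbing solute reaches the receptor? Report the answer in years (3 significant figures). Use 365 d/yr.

Hydraulic gradient i = (252.16 − 251.34) / 234 = 0.82 / 234 = 0.003504
K = 0.00240 cm/s × 864 = 2.074 m/d
Darcy flux q = K·i = 2.074 × 0.003504 = 0.007266 m/d
Seepage velocity v = q / n = 0.007266 / 0.36 = 0.02018 m/d
Retardation R = 1 + ρ_b·K_d/n = 1 + 1.74×0.40/0.36 = 2.933
Contaminant velocity v_c = v/R = 0.02018/2.933 = 0.006881 m/d
t = L/v_c = 261/0.006881 = 37930 d
   = 37930/365 = 104 yr

104 years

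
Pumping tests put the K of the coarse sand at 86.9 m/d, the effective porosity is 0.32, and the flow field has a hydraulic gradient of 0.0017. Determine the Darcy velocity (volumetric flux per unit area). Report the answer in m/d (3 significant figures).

0.148 m/d

Darcy flux q = K·i = 86.9 × 0.0017 = 0.1477 m/d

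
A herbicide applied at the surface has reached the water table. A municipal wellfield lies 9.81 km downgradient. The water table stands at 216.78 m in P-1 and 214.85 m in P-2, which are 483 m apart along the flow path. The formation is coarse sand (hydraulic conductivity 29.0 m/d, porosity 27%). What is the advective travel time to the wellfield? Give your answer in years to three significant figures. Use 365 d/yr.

Hydraulic gradient i = (216.78 − 214.85) / 483 = 1.93 / 483 = 0.003996
Darcy flux q = K·i = 29.0 × 0.003996 = 0.1159 m/d
v_s = q/n_e = 0.1159/0.27 = 0.4292 m/d
L = 9.81 km = 9810 m
t = L / v = 9810 / 0.4292 = 22860 d
   = 22860 / 365 = 62.6 yr

62.6 years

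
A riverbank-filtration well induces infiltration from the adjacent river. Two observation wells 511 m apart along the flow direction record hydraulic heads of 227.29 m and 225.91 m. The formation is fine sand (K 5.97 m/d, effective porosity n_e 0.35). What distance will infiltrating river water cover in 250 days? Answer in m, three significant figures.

Hydraulic gradient i = (227.29 − 225.91) / 511 = 1.38 / 511 = 0.002701
Darcy flux q = K·i = 5.97 × 0.002701 = 0.01612 m/d
v_s = q/n_e = 0.01612/0.35 = 0.04606 m/d
L = v × T = 0.04606 × 250 = 11.52 m

11.5 m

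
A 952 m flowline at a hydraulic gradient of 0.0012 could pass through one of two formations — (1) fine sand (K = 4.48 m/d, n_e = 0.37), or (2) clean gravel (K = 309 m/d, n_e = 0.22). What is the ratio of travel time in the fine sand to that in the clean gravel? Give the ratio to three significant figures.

116

Unit 1 (fine sand): v = 4.48×0.0012/0.37 = 0.01453 m/d, t = 952/0.01453 = 65520 d
Unit 2 (clean gravel): v = 309×0.0012/0.22 = 1.685 m/d, t = 952/1.685 = 564.8 d
t(fine sand) / t(clean gravel) = 65520/564.8 = 116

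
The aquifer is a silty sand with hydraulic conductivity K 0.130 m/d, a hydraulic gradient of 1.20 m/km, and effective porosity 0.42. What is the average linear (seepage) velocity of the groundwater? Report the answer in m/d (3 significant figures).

Darcy flux q = K·i = 0.130 × 0.0012 = 1.560e-4 m/d
Seepage velocity v = q / n = 1.560e-4 / 0.42 = 3.714e-4 m/d

3.71e-4 m/d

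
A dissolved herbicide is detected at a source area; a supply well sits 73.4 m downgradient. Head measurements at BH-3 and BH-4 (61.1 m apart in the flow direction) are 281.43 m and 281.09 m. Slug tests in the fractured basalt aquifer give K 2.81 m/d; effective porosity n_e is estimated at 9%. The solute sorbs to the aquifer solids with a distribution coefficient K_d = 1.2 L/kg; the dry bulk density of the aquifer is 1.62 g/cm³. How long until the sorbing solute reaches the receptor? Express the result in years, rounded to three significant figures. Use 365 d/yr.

Hydraulic gradient i = (281.43 − 281.09) / 61.1 = 0.34 / 61.1 = 0.005565
Specific discharge q = 2.81 × 0.005565 = 0.01564 m/d
Seepage velocity v = q / n = 0.01564 / 0.09 = 0.1737 m/d
Retardation R = 1 + ρ_b·K_d/n = 1 + 1.62×1.2/0.09 = 22.60
Contaminant velocity v_c = v/R = 0.1737/22.60 = 0.007688 m/d
t = L/v_c = 73.4/0.007688 = 9548 d
   = 9548/365 = 26.2 yr

26.2 years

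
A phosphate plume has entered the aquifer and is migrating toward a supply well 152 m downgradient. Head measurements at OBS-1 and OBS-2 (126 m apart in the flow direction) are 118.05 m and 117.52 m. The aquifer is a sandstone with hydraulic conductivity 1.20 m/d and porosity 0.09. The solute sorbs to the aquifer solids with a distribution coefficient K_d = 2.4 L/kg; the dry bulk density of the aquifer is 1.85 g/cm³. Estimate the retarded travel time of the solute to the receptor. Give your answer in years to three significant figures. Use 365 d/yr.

374 years

Hydraulic gradient i = (118.05 − 117.52) / 126 = 0.53 / 126 = 0.004206
Darcy flux q = K·i = 1.20 × 0.004206 = 0.005048 m/d
v = Ki/n = 1.20·0.004206/0.09 = 0.05608 m/d
Retardation R = 1 + ρ_b·K_d/n = 1 + 1.85×2.4/0.09 = 50.33
Contaminant velocity v_c = v/R = 0.05608/50.33 = 0.001114 m/d
t = L/v_c = 152/0.001114 = 136400 d
   = 136400/365 = 374 yr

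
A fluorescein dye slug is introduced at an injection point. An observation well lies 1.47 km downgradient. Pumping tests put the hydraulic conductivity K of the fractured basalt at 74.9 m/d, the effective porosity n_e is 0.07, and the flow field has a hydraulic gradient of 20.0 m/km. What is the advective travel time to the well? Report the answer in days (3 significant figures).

68.7 days

Darcy flux q = K·i = 74.9 × 0.020 = 1.498 m/d
Seepage velocity v = q / n = 1.498 / 0.07 = 21.40 m/d
L = 1.47 km = 1470 m
t = L / v = 1470 / 21.40 = 68.69 d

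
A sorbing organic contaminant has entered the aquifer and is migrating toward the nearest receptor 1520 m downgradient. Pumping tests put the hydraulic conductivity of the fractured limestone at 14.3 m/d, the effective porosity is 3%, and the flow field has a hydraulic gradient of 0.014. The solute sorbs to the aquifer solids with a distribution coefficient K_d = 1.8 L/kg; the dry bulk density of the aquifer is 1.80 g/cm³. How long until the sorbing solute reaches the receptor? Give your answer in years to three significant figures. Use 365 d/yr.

68.0 years

q = Ki = 14.3 × 0.014 = 0.2002 m/d
Seepage velocity v = q / n = 0.2002 / 0.03 = 6.673 m/d
Retardation R = 1 + ρ_b·K_d/n = 1 + 1.80×1.8/0.03 = 109.0
Contaminant velocity v_c = v/R = 6.673/109.0 = 0.06122 m/d
t = L/v_c = 1520/0.06122 = 24830 d
   = 24830/365 = 68.0 yr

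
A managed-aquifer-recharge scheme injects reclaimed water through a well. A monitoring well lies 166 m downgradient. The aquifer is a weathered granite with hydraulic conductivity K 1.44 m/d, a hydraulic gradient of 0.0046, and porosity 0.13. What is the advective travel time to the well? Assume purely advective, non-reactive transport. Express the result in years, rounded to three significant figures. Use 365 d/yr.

8.93 years

Specific discharge q = 1.44 × 0.0046 = 0.006624 m/d
Seepage velocity v = q / n = 0.006624 / 0.13 = 0.05095 m/d
t = L / v = 166 / 0.05095 = 3258 d
   = 3258 / 365 = 8.93 yr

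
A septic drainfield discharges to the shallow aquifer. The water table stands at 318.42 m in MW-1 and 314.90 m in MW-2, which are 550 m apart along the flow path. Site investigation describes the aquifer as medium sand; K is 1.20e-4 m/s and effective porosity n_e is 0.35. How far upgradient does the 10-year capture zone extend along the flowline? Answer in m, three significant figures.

Hydraulic gradient i = (318.42 − 314.90) / 550 = 3.52 / 550 = 0.006400
K = 1.20e-4 m/s × 86400 s/d = 10.37 m/d
q = Ki = 10.37 × 0.006400 = 0.06636 m/d
Average linear velocity = 0.06636 / 0.35 = 0.1896 m/d
T = 10 yr × 365 = 3650 d
L = v × T = 0.1896 × 3650 = 692.0 m

692 m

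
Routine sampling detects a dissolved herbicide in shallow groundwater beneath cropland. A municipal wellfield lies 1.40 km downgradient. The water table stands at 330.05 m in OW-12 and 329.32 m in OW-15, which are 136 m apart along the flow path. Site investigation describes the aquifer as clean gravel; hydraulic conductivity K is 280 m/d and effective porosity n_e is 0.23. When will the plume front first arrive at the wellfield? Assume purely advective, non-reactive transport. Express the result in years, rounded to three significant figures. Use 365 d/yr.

Hydraulic gradient i = (330.05 − 329.32) / 136 = 0.73 / 136 = 0.005368
Specific discharge q = 280 × 0.005368 = 1.503 m/d
Seepage velocity v = q / n = 1.503 / 0.23 = 6.535 m/d
L = 1.40 km = 1400 m
t = L / v = 1400 / 6.535 = 214.2 d
   = 214.2 / 365 = 0.587 yr

0.587 years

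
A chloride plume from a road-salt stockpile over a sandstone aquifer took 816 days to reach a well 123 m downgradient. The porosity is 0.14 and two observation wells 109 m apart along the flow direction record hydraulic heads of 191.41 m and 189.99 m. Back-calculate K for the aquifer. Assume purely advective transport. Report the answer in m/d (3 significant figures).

1.62 m/d

Hydraulic gradient i = (191.41 − 189.99) / 109 = 1.42 / 109 = 0.01303
v = L / t = 123 / 816 = 0.1507 m/d
K = v · n / i = 0.1507 × 0.14 / 0.01303 = 1.62 m/d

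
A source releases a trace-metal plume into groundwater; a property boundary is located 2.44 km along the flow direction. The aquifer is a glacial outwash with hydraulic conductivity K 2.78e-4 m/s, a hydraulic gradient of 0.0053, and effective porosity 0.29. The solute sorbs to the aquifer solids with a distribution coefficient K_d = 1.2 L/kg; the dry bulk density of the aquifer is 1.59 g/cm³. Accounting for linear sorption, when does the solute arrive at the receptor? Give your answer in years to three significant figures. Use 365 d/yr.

115 years

K = 2.78e-4 m/s × 86400 s/d = 24.02 m/d
Darcy flux q = K·i = 24.02 × 0.0053 = 0.1273 m/d
v_s = q/n_e = 0.1273/0.29 = 0.4390 m/d
Retardation R = 1 + ρ_b·K_d/n = 1 + 1.59×1.2/0.29 = 7.579
Contaminant velocity v_c = v/R = 0.4390/7.579 = 0.05792 m/d
L = 2.44 km = 2440 m
t = L/v_c = 2440/0.05792 = 42130 d
   = 42130/365 = 115 yr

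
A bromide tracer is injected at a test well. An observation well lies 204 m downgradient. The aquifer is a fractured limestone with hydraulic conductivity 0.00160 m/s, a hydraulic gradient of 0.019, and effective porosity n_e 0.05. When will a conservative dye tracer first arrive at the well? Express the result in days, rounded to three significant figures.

K = 0.00160 m/s × 86400 s/d = 138.2 m/d
Darcy flux q = K·i = 138.2 × 0.019 = 2.627 m/d
Seepage velocity v = q / n = 2.627 / 0.05 = 52.53 m/d
t = L / v = 204 / 52.53 = 3.883 d

3.88 days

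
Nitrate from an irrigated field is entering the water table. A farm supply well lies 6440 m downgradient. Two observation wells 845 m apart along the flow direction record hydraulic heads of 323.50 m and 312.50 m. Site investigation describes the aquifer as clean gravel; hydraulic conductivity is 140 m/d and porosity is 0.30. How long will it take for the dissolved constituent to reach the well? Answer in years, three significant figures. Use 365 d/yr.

2.90 years

Hydraulic gradient i = (323.50 − 312.50) / 845 = 11.00 / 845 = 0.01302
Darcy flux q = K·i = 140 × 0.01302 = 1.822 m/d
Average linear velocity = 1.822 / 0.30 = 6.075 m/d
t = L / v = 6440 / 6.075 = 1060 d
   = 1060 / 365 = 2.90 yr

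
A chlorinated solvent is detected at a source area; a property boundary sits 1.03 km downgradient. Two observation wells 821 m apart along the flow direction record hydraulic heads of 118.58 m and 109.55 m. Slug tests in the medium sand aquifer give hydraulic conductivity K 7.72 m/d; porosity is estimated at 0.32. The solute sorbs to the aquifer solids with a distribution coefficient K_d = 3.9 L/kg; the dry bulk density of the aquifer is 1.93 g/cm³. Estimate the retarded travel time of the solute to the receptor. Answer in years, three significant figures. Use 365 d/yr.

Hydraulic gradient i = (118.58 − 109.55) / 821 = 9.03 / 821 = 0.01100
q = Ki = 7.72 × 0.01100 = 0.08491 m/d
v_s = q/n_e = 0.08491/0.32 = 0.2653 m/d
Retardation R = 1 + ρ_b·K_d/n = 1 + 1.93×3.9/0.32 = 24.52
Contaminant velocity v_c = v/R = 0.2653/24.52 = 0.01082 m/d
L = 1.03 km = 1030 m
t = L/v_c = 1030/0.01082 = 95190 d
   = 95190/365 = 261 yr

261 years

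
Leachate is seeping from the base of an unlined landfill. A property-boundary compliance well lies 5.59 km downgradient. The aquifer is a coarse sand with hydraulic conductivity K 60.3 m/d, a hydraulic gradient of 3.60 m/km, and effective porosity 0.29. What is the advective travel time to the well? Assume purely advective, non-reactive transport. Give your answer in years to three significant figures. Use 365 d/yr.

20.5 years

q = Ki = 60.3 × 0.0036 = 0.2171 m/d
Seepage velocity v = q / n = 0.2171 / 0.29 = 0.7486 m/d
L = 5.59 km = 5590 m
t = L / v = 5590 / 0.7486 = 7468 d
   = 7468 / 365 = 20.5 yr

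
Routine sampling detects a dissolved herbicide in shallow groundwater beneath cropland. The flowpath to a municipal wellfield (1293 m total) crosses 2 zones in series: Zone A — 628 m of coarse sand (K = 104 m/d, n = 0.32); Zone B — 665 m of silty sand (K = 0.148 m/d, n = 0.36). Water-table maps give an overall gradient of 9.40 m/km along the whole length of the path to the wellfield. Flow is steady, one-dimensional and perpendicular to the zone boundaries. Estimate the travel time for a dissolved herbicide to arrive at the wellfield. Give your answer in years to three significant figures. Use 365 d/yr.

447 years

For zones in series the flux q is common to all zones; the equivalent conductivity is the harmonic (thickness-weighted) mean, K_eq = L_total / Σ(L_j/K_j).
Σ(L/K) = 628/104 + 665/0.148 = 6.038 + 4493 = 4499 d
K_eq = L_total / Σ(L/K) = 1293 / 4499 = 0.2874 m/d
q = K_eq · i = 0.2874 × 0.0094 = 0.002701 m/d (same in every zone)
Zone A: v = q/n = 0.002701/0.32 = 0.008442 m/d → t_A = 628/0.008442 = 74390 d
Zone B: v = q/n = 0.002701/0.36 = 0.007504 m/d → t_B = 665/0.007504 = 88620 d
Total t = 74390 + 88620 = 163000 d
   = 163000 / 365 = 447 yr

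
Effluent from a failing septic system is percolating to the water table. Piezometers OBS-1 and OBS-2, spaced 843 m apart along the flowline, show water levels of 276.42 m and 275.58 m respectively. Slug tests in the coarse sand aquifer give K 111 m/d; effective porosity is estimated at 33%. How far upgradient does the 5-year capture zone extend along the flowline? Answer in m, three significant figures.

612 m

Hydraulic gradient i = (276.42 − 275.58) / 843 = 0.84 / 843 = 9.964e-4
Darcy flux q = K·i = 111 × 9.964e-4 = 0.1106 m/d
Seepage velocity v = q / n = 0.1106 / 0.33 = 0.3352 m/d
T = 5 yr × 365 = 1825 d
L = v × T = 0.3352 × 1825 = 611.7 m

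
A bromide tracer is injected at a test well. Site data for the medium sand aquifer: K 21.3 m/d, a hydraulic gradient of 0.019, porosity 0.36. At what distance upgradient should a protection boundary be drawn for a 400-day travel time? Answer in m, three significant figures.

450 m

q = Ki = 21.3 × 0.019 = 0.4047 m/d
v = Ki/n = 21.3·0.019/0.36 = 1.124 m/d
L = v × T = 1.124 × 400 = 449.7 m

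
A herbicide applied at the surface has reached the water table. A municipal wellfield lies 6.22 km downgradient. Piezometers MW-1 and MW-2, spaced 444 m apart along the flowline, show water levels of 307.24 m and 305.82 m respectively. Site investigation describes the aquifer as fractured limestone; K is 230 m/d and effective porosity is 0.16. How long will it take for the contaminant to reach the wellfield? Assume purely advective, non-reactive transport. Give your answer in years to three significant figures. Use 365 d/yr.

3.71 years

Hydraulic gradient i = (307.24 − 305.82) / 444 = 1.42 / 444 = 0.003198
Specific discharge q = 230 × 0.003198 = 0.7356 m/d
Average linear velocity = 0.7356 / 0.16 = 4.597 m/d
L = 6.22 km = 6220 m
t = L / v = 6220 / 4.597 = 1353 d
   = 1353 / 365 = 3.71 yr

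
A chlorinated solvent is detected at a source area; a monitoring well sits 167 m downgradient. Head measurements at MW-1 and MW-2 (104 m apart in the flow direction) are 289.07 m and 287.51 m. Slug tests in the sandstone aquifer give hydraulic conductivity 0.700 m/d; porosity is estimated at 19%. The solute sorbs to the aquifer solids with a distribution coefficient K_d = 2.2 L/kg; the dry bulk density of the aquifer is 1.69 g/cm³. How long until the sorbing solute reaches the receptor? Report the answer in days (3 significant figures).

Hydraulic gradient i = (289.07 − 287.51) / 104 = 1.56 / 104 = 0.01500
q = Ki = 0.700 × 0.01500 = 0.01050 m/d
Seepage velocity v = q / n = 0.01050 / 0.19 = 0.05526 m/d
Retardation R = 1 + ρ_b·K_d/n = 1 + 1.69×2.2/0.19 = 20.57
Contaminant velocity v_c = v/R = 0.05526/20.57 = 0.002687 m/d
t = L/v_c = 167/0.002687 = 62160 d

62200 days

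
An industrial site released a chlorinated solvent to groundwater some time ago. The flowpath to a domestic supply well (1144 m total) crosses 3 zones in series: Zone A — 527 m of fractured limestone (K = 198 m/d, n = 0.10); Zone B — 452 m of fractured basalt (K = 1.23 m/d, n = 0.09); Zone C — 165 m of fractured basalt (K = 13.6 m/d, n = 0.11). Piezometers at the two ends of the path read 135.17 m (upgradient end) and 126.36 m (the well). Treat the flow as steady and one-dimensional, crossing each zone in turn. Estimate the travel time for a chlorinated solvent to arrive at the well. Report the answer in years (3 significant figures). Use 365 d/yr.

Total head drop ΔH = 135.17 − 126.36 = 8.81 m
Continuity: the same q passes through each zone, so ΔH = q·Σ(L_j/K_j) — the zones act as resistances in series.
Σ(L/K) = 527/198 + 452/1.23 + 165/13.6 = 2.662 + 367.5 + 12.13 = 382.3 d
q = ΔH / Σ(L/K) = 8.81 / 382.3 = 0.02305 m/d (same in every zone)
Zone A: v = q/n = 0.02305/0.10 = 0.2305 m/d → t_A = 527/0.2305 = 2287 d
Zone B: v = q/n = 0.02305/0.09 = 0.2561 m/d → t_B = 452/0.2561 = 1765 d
Zone C: v = q/n = 0.02305/0.11 = 0.2095 m/d → t_C = 165/0.2095 = 787.5 d
Total t = 2287 + 1765 + 787.5 = 4839 d
   = 4839 / 365 = 13.3 yr

13.3 years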